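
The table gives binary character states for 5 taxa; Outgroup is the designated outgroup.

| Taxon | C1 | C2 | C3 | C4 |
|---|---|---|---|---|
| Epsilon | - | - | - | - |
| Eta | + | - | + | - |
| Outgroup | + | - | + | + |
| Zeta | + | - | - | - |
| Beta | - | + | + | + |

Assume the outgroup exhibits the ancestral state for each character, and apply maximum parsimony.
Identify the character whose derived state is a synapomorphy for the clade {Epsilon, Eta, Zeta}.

Character polarity is set by the outgroup: the derived state is whichever differs from the outgroup's state, so for C1, C3, C4 the derived state is '-', and for the remaining characters it is '+'.
C1 (state '-') occurs in Beta and Epsilon but conflicts with the nesting implied by the other characters — most parsimoniously interpreted as homoplasy.
C2 (derived state '+') is unique to Beta (autapomorphy; uninformative for grouping).
C3 (derived state '-') is shared by Epsilon and Zeta — a synapomorphy uniting that clade.
Only Epsilon, Eta, and Zeta show the derived state '-' for C4, supporting them as a clade.
Most parsimonious ingroup topology: (Beta,((Zeta,Epsilon),Eta)).
The clade {Epsilon, Eta, Zeta} is supported by C4: its derived state '-' occurs in exactly those taxa and in no other taxon (including the outgroup).

C4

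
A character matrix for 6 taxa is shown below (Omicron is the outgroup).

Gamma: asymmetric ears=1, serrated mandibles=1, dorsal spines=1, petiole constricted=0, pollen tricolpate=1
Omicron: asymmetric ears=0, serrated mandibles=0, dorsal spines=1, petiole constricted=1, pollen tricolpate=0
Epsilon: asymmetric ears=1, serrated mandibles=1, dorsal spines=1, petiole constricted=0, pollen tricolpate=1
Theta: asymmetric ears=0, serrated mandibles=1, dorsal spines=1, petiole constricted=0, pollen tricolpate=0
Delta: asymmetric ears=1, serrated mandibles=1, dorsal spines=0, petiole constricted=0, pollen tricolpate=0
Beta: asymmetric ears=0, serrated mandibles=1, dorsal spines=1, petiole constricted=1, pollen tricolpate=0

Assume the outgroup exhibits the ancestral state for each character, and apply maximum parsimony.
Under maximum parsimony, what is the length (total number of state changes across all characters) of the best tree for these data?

Character polarity is set by the outgroup: the derived state is whichever differs from the outgroup's state, so for dorsal spines, petiole constricted the derived state is '0', and for the remaining characters it is '1'.
asymmetric ears: derived state '1' in Delta, Epsilon, and Gamma only — synapomorphy for {Delta, Epsilon, Gamma}.
All ingroup taxa share the derived state '1' for serrated mandibles; it defines the ingroup but does not resolve relationships within it.
dorsal spines: derived state '0' in Delta only — an autapomorphy, so it tells us nothing about relationships among taxa.
petiole constricted: derived state '0' in Delta, Epsilon, Gamma, and Theta only — synapomorphy for {Delta, Epsilon, Gamma, Theta}.
pollen tricolpate (derived state '1') is shared by Epsilon and Gamma — a synapomorphy uniting that clade.
Most parsimonious ingroup topology: ((((Gamma,Epsilon),Delta),Theta),Beta).
Changes per character on this tree: asymmetric ears: 1; serrated mandibles: 1; dorsal spines: 1; petiole constricted: 1; pollen tricolpate: 1.
Total = 5.

5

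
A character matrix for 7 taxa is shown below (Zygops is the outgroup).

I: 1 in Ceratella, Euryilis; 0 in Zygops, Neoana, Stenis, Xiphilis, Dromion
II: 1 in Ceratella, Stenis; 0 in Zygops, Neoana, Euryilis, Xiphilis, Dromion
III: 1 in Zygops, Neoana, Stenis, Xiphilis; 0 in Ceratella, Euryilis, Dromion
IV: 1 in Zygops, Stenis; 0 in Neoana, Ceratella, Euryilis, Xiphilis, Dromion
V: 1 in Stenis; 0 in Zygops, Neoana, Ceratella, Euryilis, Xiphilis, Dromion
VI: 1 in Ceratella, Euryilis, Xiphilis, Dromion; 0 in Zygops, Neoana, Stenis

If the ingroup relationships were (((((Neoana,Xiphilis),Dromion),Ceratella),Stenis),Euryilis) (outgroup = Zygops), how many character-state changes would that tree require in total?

Map each character onto (((((Neoana,Xiphilis),Dromion),Ceratella),Stenis),Euryilis) (rooted by Zygops) and count the minimum state changes it requires (Fitch parsimony):
I: 2; II: 2; III: 3; IV: 2; V: 1; VI: 3.
Total tree length = 13.

13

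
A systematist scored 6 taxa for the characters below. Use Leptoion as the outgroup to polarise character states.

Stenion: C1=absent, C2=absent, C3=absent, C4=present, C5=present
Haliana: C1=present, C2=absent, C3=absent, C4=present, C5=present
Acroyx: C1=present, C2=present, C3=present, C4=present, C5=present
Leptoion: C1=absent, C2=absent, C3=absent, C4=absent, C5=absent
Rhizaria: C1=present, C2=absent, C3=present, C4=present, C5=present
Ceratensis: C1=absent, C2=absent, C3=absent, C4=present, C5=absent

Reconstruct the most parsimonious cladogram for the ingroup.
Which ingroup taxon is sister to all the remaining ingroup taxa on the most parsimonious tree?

The outgroup has state 'absent' for every character, so 'present' is the derived state throughout.
Only Acroyx, Haliana, and Rhizaria show the derived state 'present' for C1, supporting them as a clade.
C2 (derived state 'present') is unique to Acroyx (autapomorphy; uninformative for grouping).
C3: derived state 'present' in Acroyx and Rhizaria only — synapomorphy for {Acroyx, Rhizaria}.
All ingroup taxa share the derived state 'present' for C4; it defines the ingroup but does not resolve relationships within it.
Only Acroyx, Haliana, Rhizaria, and Stenion show the derived state 'present' for C5, supporting them as a clade.
Most parsimonious ingroup topology: (Ceratensis,(Stenion,(Haliana,(Rhizaria,Acroyx)))).
Ceratensis is sister to the clade containing all other ingroup taxa, so it is the earliest-diverging (most basal) ingroup lineage.

Ceratensis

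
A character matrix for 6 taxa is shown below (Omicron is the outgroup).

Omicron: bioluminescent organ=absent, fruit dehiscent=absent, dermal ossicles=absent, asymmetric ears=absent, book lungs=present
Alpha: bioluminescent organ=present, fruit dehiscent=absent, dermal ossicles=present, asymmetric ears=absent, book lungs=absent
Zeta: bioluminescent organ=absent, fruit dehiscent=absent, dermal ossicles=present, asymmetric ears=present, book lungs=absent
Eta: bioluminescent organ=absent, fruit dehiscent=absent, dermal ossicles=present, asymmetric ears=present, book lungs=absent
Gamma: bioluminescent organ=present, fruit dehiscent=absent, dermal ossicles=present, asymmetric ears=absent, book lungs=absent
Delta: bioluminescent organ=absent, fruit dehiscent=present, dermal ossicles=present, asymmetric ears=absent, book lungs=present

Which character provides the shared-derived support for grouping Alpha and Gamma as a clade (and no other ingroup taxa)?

Character polarity is set by the outgroup: the derived state is whichever differs from the outgroup's state, so for book lungs the derived state is 'absent', and for the remaining characters it is 'present'.
bioluminescent organ (derived state 'present') is shared by Alpha and Gamma — a synapomorphy uniting that clade.
fruit dehiscent (derived state 'present') is unique to Delta (autapomorphy; uninformative for grouping).
All ingroup taxa share the derived state 'present' for dermal ossicles; it defines the ingroup but does not resolve relationships within it.
Only Eta and Zeta show the derived state 'present' for asymmetric ears, supporting them as a clade.
Only Alpha, Eta, Gamma, and Zeta show the derived state 'absent' for book lungs, supporting them as a clade.
Most parsimonious ingroup topology: (((Alpha,Gamma),(Zeta,Eta)),Delta).
The clade {Alpha, Gamma} is supported by bioluminescent organ: its derived state 'present' occurs in exactly those taxa and in no other taxon (including the outgroup).

bioluminescent organ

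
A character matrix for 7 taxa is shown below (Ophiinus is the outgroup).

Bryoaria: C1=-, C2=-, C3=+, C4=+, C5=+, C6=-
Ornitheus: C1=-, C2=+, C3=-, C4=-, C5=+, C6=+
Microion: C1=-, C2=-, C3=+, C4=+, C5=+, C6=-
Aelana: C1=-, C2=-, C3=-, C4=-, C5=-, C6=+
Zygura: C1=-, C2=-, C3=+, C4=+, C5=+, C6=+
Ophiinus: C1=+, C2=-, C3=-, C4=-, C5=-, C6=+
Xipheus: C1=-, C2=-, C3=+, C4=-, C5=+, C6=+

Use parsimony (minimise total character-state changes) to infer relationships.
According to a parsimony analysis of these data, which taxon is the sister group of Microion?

Character polarity is set by the outgroup: the derived state is whichever differs from the outgroup's state, so for C1, C6 the derived state is '-', and for the remaining characters it is '+'.
All ingroup taxa share the derived state '-' for C1; it defines the ingroup but does not resolve relationships within it.
C2: derived state '+' in Ornitheus only — an autapomorphy, so it tells us nothing about relationships among taxa.
C3: derived state '+' in Bryoaria, Microion, Xipheus, and Zygura only — synapomorphy for {Bryoaria, Microion, Xipheus, Zygura}.
Only Bryoaria, Microion, and Zygura show the derived state '+' for C4, supporting them as a clade.
C5 (derived state '+') is shared by Bryoaria, Microion, Ornitheus, Xipheus, and Zygura — a synapomorphy uniting that clade.
C6 (derived state '-') is shared by Bryoaria and Microion — a synapomorphy uniting that clade.
Most parsimonious ingroup topology: ((Ornitheus,(((Bryoaria,Microion),Zygura),Xipheus)),Aelana).
Microion and Bryoaria form a cherry on this tree, so they are sister taxa.

Bryoaria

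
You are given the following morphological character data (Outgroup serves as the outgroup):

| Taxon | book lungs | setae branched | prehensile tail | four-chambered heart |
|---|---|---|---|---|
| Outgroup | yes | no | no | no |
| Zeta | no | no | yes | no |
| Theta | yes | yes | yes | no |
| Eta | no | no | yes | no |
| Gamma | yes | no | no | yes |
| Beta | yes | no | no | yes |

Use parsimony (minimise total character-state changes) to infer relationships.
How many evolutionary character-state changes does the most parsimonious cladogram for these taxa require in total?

4

Character polarity is set by the outgroup: the derived state is whichever differs from the outgroup's state, so for book lungs the derived state is 'no', and for the remaining characters it is 'yes'.
Only Eta and Zeta show the derived state 'no' for book lungs, supporting them as a clade.
setae branched (derived state 'yes') is unique to Theta (autapomorphy; uninformative for grouping).
Only Eta, Theta, and Zeta show the derived state 'yes' for prehensile tail, supporting them as a clade.
four-chambered heart (derived state 'yes') is shared by Beta and Gamma — a synapomorphy uniting that clade.
Most parsimonious ingroup topology: (((Zeta,Eta),Theta),(Gamma,Beta)).
Changes per character on this tree: book lungs: 1; setae branched: 1; prehensile tail: 1; four-chambered heart: 1.
Total = 4.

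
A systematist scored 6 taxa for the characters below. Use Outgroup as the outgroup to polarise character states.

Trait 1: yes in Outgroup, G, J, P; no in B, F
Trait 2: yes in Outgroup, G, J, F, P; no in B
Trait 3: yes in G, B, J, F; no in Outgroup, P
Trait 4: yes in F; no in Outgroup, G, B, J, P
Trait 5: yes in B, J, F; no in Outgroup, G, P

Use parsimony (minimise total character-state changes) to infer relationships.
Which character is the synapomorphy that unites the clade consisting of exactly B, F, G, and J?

Trait 3

Character polarity is set by the outgroup: the derived state is whichever differs from the outgroup's state, so for Trait 1, Trait 2 the derived state is 'no', and for the remaining characters it is 'yes'.
Trait 1 (derived state 'no') is shared by B and F — a synapomorphy uniting that clade.
Trait 2: derived state 'no' in B only — an autapomorphy, so it tells us nothing about relationships among taxa.
Trait 3 (derived state 'yes') is shared by B, F, G, and J — a synapomorphy uniting that clade.
Trait 4: derived state 'yes' in F only — an autapomorphy, so it tells us nothing about relationships among taxa.
Only B, F, and J show the derived state 'yes' for Trait 5, supporting them as a clade.
Most parsimonious ingroup topology: ((G,((B,F),J)),P).
The clade {B, F, G, J} is supported by Trait 3: its derived state 'yes' occurs in exactly those taxa and in no other taxon (including the outgroup).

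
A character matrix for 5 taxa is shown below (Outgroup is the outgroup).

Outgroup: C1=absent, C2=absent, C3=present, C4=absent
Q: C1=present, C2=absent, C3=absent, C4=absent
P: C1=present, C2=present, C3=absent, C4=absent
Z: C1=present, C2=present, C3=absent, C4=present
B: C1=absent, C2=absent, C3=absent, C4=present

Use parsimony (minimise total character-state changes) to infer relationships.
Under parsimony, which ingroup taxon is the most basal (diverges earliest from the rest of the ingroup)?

Character polarity is set by the outgroup: the derived state is whichever differs from the outgroup's state, so for C3 the derived state is 'absent', and for the remaining characters it is 'present'.
C1 (derived state 'present') is shared by P, Q, and Z — a synapomorphy uniting that clade.
Only P and Z show the derived state 'present' for C2, supporting them as a clade.
All ingroup taxa share the derived state 'absent' for C3; it defines the ingroup but does not resolve relationships within it.
C4 (state 'present') occurs in B and Z but conflicts with the nesting implied by the other characters — most parsimoniously interpreted as homoplasy.
Most parsimonious ingroup topology: ((Q,(P,Z)),B).
B is sister to the clade containing all other ingroup taxa, so it is the earliest-diverging (most basal) ingroup lineage.

B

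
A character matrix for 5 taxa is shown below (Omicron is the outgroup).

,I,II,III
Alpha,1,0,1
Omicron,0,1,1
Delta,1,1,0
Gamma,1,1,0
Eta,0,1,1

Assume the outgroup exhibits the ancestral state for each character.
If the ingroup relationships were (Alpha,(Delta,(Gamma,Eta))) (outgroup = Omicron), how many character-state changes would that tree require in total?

Map each character onto (Alpha,(Delta,(Gamma,Eta))) (rooted by Omicron) and count the minimum state changes it requires (Fitch parsimony):
I: 2; II: 1; III: 2.
Total tree length = 5.

5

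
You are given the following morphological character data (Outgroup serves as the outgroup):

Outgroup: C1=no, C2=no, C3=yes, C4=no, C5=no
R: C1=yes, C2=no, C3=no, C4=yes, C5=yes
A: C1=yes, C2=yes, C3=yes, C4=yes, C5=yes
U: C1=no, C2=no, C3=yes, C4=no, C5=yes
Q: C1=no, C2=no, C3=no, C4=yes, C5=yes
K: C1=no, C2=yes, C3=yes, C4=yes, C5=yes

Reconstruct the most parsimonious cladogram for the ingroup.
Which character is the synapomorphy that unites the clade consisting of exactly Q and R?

C3

Character polarity is set by the outgroup: the derived state is whichever differs from the outgroup's state, so for C3 the derived state is 'no', and for the remaining characters it is 'yes'.
C1 (state 'yes') occurs in A and R but conflicts with the nesting implied by the other characters — most parsimoniously interpreted as homoplasy.
Only A and K show the derived state 'yes' for C2, supporting them as a clade.
Only Q and R show the derived state 'no' for C3, supporting them as a clade.
C4 (derived state 'yes') is shared by A, K, Q, and R — a synapomorphy uniting that clade.
All ingroup taxa share the derived state 'yes' for C5; it defines the ingroup but does not resolve relationships within it.
Most parsimonious ingroup topology: (((R,Q),(A,K)),U).
The clade {Q, R} is supported by C3: its derived state 'no' occurs in exactly those taxa and in no other taxon (including the outgroup).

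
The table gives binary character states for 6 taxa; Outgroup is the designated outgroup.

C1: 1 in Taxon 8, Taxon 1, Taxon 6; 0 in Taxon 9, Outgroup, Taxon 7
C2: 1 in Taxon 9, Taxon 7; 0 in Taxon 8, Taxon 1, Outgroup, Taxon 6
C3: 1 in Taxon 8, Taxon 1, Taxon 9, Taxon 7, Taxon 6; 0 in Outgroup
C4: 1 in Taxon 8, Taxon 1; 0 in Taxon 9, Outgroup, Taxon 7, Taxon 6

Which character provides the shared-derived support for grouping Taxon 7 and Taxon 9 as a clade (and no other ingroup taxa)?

The outgroup has state '0' for every character, so '1' is the derived state throughout.
Only Taxon 1, Taxon 6, and Taxon 8 show the derived state '1' for C1, supporting them as a clade.
C2: derived state '1' in Taxon 7 and Taxon 9 only — synapomorphy for {Taxon 7, Taxon 9}.
All ingroup taxa share the derived state '1' for C3; it defines the ingroup but does not resolve relationships within it.
C4: derived state '1' in Taxon 1 and Taxon 8 only — synapomorphy for {Taxon 1, Taxon 8}.
Most parsimonious ingroup topology: ((Taxon 6,(Taxon 1,Taxon 8)),(Taxon 7,Taxon 9)).
The clade {Taxon 7, Taxon 9} is supported by C2: its derived state '1' occurs in exactly those taxa and in no other taxon (including the outgroup).

C2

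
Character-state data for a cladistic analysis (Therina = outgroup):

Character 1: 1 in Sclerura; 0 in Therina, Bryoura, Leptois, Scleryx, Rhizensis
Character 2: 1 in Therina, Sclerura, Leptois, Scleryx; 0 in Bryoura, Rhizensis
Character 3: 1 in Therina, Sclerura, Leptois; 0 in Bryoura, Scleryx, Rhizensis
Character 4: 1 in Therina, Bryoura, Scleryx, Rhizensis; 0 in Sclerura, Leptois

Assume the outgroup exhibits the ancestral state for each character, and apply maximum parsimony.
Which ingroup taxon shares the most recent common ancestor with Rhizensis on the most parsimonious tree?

Bryoura

Character polarity is set by the outgroup: the derived state is whichever differs from the outgroup's state, so for Character 2, Character 3, Character 4 the derived state is '0', and for the remaining characters it is '1'.
Character 1: derived state '1' in Sclerura only — an autapomorphy, so it tells us nothing about relationships among taxa.
Character 2: derived state '0' in Bryoura and Rhizensis only — synapomorphy for {Bryoura, Rhizensis}.
Character 3 (derived state '0') is shared by Bryoura, Rhizensis, and Scleryx — a synapomorphy uniting that clade.
Character 4 (derived state '0') is shared by Leptois and Sclerura — a synapomorphy uniting that clade.
Most parsimonious ingroup topology: ((Sclerura,Leptois),((Bryoura,Rhizensis),Scleryx)).
Rhizensis and Bryoura form a cherry on this tree, so they are sister taxa.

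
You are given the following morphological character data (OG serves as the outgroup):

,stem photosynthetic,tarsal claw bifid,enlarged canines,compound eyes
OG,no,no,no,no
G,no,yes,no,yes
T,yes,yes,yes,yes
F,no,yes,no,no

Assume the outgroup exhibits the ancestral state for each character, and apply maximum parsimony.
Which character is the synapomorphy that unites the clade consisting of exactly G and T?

compound eyes

The outgroup has state 'no' for every character, so 'yes' is the derived state throughout.
stem photosynthetic (derived state 'yes') is unique to T (autapomorphy; uninformative for grouping).
All ingroup taxa share the derived state 'yes' for tarsal claw bifid; it defines the ingroup but does not resolve relationships within it.
enlarged canines: derived state 'yes' in T only — an autapomorphy, so it tells us nothing about relationships among taxa.
compound eyes: derived state 'yes' in G and T only — synapomorphy for {G, T}.
Most parsimonious ingroup topology: ((G,T),F).
The clade {G, T} is supported by compound eyes: its derived state 'yes' occurs in exactly those taxa and in no other taxon (including the outgroup).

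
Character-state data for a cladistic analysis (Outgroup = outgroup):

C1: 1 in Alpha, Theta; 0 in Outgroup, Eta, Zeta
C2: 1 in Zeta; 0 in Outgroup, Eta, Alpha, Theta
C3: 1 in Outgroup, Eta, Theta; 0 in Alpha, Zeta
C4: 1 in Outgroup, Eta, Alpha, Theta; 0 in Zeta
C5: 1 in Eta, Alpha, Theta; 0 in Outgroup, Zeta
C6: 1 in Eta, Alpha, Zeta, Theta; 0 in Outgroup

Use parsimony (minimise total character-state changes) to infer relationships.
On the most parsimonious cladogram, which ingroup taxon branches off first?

Zeta

Character polarity is set by the outgroup: the derived state is whichever differs from the outgroup's state, so for C3, C4 the derived state is '0', and for the remaining characters it is '1'.
C1 (derived state '1') is shared by Alpha and Theta — a synapomorphy uniting that clade.
C2 (derived state '1') is unique to Zeta (autapomorphy; uninformative for grouping).
C3 (state '0') occurs in Alpha and Zeta but conflicts with the nesting implied by the other characters — most parsimoniously interpreted as homoplasy.
C4: derived state '0' in Zeta only — an autapomorphy, so it tells us nothing about relationships among taxa.
C5: derived state '1' in Alpha, Eta, and Theta only — synapomorphy for {Alpha, Eta, Theta}.
C6 (derived state '1') is shared by all ingroup taxa — unites the whole ingroup.
Most parsimonious ingroup topology: ((Eta,(Alpha,Theta)),Zeta).
Zeta is sister to the clade containing all other ingroup taxa, so it is the earliest-diverging (most basal) ingroup lineage.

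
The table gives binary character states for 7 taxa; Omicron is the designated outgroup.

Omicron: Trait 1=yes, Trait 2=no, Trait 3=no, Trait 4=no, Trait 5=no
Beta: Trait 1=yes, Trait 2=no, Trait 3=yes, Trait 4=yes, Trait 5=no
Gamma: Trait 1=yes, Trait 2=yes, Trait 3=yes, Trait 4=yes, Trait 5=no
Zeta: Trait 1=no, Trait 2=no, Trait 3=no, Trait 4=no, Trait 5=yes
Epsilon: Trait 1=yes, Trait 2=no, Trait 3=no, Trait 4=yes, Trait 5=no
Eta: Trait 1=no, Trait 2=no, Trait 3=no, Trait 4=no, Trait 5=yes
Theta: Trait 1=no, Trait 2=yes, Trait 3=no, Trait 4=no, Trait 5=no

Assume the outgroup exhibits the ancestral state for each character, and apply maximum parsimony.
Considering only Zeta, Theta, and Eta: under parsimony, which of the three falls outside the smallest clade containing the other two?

Character polarity is set by the outgroup: the derived state is whichever differs from the outgroup's state, so for Trait 1 the derived state is 'no', and for the remaining characters it is 'yes'.
Trait 1 (derived state 'no') is shared by Eta, Theta, and Zeta — a synapomorphy uniting that clade.
Trait 2 (state 'yes') occurs in Gamma and Theta but conflicts with the nesting implied by the other characters — most parsimoniously interpreted as homoplasy.
Only Beta and Gamma show the derived state 'yes' for Trait 3, supporting them as a clade.
Trait 4: derived state 'yes' in Beta, Epsilon, and Gamma only — synapomorphy for {Beta, Epsilon, Gamma}.
Only Eta and Zeta show the derived state 'yes' for Trait 5, supporting them as a clade.
Most parsimonious ingroup topology: (((Beta,Gamma),Epsilon),((Zeta,Eta),Theta)).
Eta and Zeta share a more recent common ancestor with each other than either does with Theta, so Theta is the least closely related of the three.

Theta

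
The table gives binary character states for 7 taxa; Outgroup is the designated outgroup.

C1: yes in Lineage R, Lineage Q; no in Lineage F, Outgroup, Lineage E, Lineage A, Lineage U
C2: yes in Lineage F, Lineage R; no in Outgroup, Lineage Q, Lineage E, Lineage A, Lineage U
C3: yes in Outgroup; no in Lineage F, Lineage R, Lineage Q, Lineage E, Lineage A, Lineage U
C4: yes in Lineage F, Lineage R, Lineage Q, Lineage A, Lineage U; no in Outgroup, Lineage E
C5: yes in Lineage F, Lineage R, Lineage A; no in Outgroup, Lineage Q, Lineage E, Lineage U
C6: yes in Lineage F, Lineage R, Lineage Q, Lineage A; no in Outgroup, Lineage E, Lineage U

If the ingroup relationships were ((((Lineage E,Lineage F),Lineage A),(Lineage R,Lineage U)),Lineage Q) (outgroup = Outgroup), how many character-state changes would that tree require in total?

13

Map each character onto ((((Lineage E,Lineage F),Lineage A),(Lineage R,Lineage U)),Lineage Q) (rooted by Outgroup) and count the minimum state changes it requires (Fitch parsimony):
C1: 2; C2: 2; C3: 1; C4: 2; C5: 3; C6: 3.
Total tree length = 13.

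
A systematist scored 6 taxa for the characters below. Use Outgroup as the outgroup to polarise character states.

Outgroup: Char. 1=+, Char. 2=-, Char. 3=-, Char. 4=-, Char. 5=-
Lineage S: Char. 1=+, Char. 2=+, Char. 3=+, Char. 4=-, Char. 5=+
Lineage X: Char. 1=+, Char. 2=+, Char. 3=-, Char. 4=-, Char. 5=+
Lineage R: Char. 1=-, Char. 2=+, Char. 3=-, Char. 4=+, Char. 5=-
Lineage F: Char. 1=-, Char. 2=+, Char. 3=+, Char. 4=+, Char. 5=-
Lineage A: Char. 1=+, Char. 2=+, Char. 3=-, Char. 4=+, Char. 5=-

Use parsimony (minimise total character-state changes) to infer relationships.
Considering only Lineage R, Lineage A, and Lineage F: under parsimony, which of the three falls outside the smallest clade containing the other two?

Character polarity is set by the outgroup: the derived state is whichever differs from the outgroup's state, so for Char. 1 the derived state is '-', and for the remaining characters it is '+'.
Char. 1 (derived state '-') is shared by Lineage F and Lineage R — a synapomorphy uniting that clade.
Char. 2 (derived state '+') is shared by all ingroup taxa — unites the whole ingroup.
Char. 3 (state '+') occurs in Lineage F and Lineage S but conflicts with the nesting implied by the other characters — most parsimoniously interpreted as homoplasy.
Only Lineage A, Lineage F, and Lineage R show the derived state '+' for Char. 4, supporting them as a clade.
Only Lineage S and Lineage X show the derived state '+' for Char. 5, supporting them as a clade.
Most parsimonious ingroup topology: ((Lineage S,Lineage X),((Lineage R,Lineage F),Lineage A)).
Lineage F and Lineage R share a more recent common ancestor with each other than either does with Lineage A, so Lineage A is the least closely related of the three.

Lineage A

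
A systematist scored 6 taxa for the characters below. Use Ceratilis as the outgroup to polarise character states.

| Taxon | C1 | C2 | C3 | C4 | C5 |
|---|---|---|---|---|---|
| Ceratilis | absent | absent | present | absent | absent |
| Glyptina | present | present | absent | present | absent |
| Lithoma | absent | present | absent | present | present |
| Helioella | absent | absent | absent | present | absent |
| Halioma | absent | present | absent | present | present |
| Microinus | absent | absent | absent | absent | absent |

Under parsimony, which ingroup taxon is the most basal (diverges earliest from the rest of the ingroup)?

Character polarity is set by the outgroup: the derived state is whichever differs from the outgroup's state, so for C3 the derived state is 'absent', and for the remaining characters it is 'present'.
C1 (derived state 'present') is unique to Glyptina (autapomorphy; uninformative for grouping).
C2 (derived state 'present') is shared by Glyptina, Halioma, and Lithoma — a synapomorphy uniting that clade.
C3 (derived state 'absent') is shared by all ingroup taxa — unites the whole ingroup.
Only Glyptina, Halioma, Helioella, and Lithoma show the derived state 'present' for C4, supporting them as a clade.
Only Halioma and Lithoma show the derived state 'present' for C5, supporting them as a clade.
Most parsimonious ingroup topology: (((Glyptina,(Lithoma,Halioma)),Helioella),Microinus).
Microinus is sister to the clade containing all other ingroup taxa, so it is the earliest-diverging (most basal) ingroup lineage.

Microinus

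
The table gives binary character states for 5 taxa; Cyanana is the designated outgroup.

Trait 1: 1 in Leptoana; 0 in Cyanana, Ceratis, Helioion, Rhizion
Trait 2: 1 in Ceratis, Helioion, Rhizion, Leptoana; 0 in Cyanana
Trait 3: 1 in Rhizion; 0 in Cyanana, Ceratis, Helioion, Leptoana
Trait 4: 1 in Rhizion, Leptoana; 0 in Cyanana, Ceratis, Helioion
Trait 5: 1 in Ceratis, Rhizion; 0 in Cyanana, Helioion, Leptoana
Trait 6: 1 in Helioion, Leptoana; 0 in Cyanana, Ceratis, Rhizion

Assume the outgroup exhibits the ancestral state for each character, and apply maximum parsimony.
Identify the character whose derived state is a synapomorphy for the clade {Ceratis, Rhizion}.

Trait 5

The outgroup has state '0' for every character, so '1' is the derived state throughout.
Trait 1: derived state '1' in Leptoana only — an autapomorphy, so it tells us nothing about relationships among taxa.
Trait 2 (derived state '1') is shared by all ingroup taxa — unites the whole ingroup.
Trait 3 (derived state '1') is unique to Rhizion (autapomorphy; uninformative for grouping).
Trait 4 (state '1') occurs in Leptoana and Rhizion but conflicts with the nesting implied by the other characters — most parsimoniously interpreted as homoplasy.
Only Ceratis and Rhizion show the derived state '1' for Trait 5, supporting them as a clade.
Only Helioion and Leptoana show the derived state '1' for Trait 6, supporting them as a clade.
Most parsimonious ingroup topology: ((Ceratis,Rhizion),(Helioion,Leptoana)).
The clade {Ceratis, Rhizion} is supported by Trait 5: its derived state '1' occurs in exactly those taxa and in no other taxon (including the outgroup).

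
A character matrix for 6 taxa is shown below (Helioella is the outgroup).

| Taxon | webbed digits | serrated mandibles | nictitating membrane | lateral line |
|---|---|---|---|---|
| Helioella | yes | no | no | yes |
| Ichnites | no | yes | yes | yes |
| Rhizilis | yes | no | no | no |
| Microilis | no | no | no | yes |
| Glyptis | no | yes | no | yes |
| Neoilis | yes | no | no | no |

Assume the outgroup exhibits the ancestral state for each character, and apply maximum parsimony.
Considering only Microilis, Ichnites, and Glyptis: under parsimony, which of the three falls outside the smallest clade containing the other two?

Microilis

Character polarity is set by the outgroup: the derived state is whichever differs from the outgroup's state, so for webbed digits, lateral line the derived state is 'no', and for the remaining characters it is 'yes'.
webbed digits (derived state 'no') is shared by Glyptis, Ichnites, and Microilis — a synapomorphy uniting that clade.
serrated mandibles (derived state 'yes') is shared by Glyptis and Ichnites — a synapomorphy uniting that clade.
nictitating membrane: derived state 'yes' in Ichnites only — an autapomorphy, so it tells us nothing about relationships among taxa.
Only Neoilis and Rhizilis show the derived state 'no' for lateral line, supporting them as a clade.
Most parsimonious ingroup topology: (((Ichnites,Glyptis),Microilis),(Rhizilis,Neoilis)).
Glyptis and Ichnites share a more recent common ancestor with each other than either does with Microilis, so Microilis is the least closely related of the three.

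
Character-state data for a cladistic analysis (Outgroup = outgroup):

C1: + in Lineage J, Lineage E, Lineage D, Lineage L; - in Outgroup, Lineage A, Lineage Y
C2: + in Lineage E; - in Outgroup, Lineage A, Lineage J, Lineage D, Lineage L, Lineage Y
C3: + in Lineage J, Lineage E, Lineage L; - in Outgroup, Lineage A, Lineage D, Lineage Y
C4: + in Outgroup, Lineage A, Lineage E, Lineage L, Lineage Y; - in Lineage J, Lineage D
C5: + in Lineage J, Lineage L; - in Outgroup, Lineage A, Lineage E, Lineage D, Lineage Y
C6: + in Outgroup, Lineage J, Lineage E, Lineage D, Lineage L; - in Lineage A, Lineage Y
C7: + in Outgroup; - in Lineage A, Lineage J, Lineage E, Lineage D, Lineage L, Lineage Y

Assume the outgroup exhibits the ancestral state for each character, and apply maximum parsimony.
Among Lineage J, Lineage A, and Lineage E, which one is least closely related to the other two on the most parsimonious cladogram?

Character polarity is set by the outgroup: the derived state is whichever differs from the outgroup's state, so for C4, C6, C7 the derived state is '-', and for the remaining characters it is '+'.
C1 (derived state '+') is shared by Lineage D, Lineage E, Lineage J, and Lineage L — a synapomorphy uniting that clade.
C2 (derived state '+') is unique to Lineage E (autapomorphy; uninformative for grouping).
C3 (derived state '+') is shared by Lineage E, Lineage J, and Lineage L — a synapomorphy uniting that clade.
C4 groups Lineage D and Lineage J, which is incompatible with the clades supported by the remaining characters; treating it as convergent (homoplasy) costs fewer steps than any alternative tree.
C5: derived state '+' in Lineage J and Lineage L only — synapomorphy for {Lineage J, Lineage L}.
C6: derived state '-' in Lineage A and Lineage Y only — synapomorphy for {Lineage A, Lineage Y}.
All ingroup taxa share the derived state '-' for C7; it defines the ingroup but does not resolve relationships within it.
Most parsimonious ingroup topology: ((Lineage A,Lineage Y),(((Lineage J,Lineage L),Lineage E),Lineage D)).
Lineage E and Lineage J share a more recent common ancestor with each other than either does with Lineage A, so Lineage A is the least closely related of the three.

Lineage A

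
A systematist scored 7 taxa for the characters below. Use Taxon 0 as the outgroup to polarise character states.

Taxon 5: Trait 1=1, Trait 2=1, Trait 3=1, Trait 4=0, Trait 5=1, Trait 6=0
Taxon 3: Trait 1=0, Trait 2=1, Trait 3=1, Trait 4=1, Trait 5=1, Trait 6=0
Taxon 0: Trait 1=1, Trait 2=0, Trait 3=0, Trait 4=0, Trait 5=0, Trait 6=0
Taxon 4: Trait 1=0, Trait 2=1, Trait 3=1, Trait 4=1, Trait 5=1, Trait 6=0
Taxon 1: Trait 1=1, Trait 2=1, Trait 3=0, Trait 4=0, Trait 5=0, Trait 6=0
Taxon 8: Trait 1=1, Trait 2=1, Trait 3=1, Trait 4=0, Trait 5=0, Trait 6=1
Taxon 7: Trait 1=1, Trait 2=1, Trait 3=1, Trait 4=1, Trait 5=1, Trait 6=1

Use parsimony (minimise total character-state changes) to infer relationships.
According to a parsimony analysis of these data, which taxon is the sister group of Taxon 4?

Taxon 3

Character polarity is set by the outgroup: the derived state is whichever differs from the outgroup's state, so for Trait 1 the derived state is '0', and for the remaining characters it is '1'.
Only Taxon 3 and Taxon 4 show the derived state '0' for Trait 1, supporting them as a clade.
All ingroup taxa share the derived state '1' for Trait 2; it defines the ingroup but does not resolve relationships within it.
Trait 3: derived state '1' in Taxon 3, Taxon 4, Taxon 5, Taxon 7, and Taxon 8 only — synapomorphy for {Taxon 3, Taxon 4, Taxon 5, Taxon 7, Taxon 8}.
Trait 4: derived state '1' in Taxon 3, Taxon 4, and Taxon 7 only — synapomorphy for {Taxon 3, Taxon 4, Taxon 7}.
Trait 5: derived state '1' in Taxon 3, Taxon 4, Taxon 5, and Taxon 7 only — synapomorphy for {Taxon 3, Taxon 4, Taxon 5, Taxon 7}.
Trait 6 (state '1') occurs in Taxon 7 and Taxon 8 but conflicts with the nesting implied by the other characters — most parsimoniously interpreted as homoplasy.
Most parsimonious ingroup topology: (((Taxon 5,((Taxon 4,Taxon 3),Taxon 7)),Taxon 8),Taxon 1).
Taxon 4 and Taxon 3 form a cherry on this tree, so they are sister taxa.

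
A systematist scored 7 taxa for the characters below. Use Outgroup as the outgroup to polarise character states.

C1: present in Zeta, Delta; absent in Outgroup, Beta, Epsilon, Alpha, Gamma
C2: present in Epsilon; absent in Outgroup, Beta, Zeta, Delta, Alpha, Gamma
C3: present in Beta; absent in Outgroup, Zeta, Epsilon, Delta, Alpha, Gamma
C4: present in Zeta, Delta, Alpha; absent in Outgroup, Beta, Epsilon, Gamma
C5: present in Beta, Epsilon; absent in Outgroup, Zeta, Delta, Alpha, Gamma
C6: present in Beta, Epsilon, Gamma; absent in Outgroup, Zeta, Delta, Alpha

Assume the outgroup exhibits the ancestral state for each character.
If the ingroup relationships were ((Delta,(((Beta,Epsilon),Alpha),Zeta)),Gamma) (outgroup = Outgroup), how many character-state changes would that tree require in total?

9

Map each character onto ((Delta,(((Beta,Epsilon),Alpha),Zeta)),Gamma) (rooted by Outgroup) and count the minimum state changes it requires (Fitch parsimony):
C1: 2; C2: 1; C3: 1; C4: 2; C5: 1; C6: 2.
Total tree length = 9.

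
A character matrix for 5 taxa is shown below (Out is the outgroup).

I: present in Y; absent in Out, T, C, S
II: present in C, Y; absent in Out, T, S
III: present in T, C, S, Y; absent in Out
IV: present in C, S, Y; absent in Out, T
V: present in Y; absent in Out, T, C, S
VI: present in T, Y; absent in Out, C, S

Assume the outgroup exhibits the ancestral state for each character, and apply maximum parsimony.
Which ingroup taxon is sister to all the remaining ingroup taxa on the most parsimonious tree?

T

The outgroup has state 'absent' for every character, so 'present' is the derived state throughout.
I: derived state 'present' in Y only — an autapomorphy, so it tells us nothing about relationships among taxa.
II (derived state 'present') is shared by C and Y — a synapomorphy uniting that clade.
III (derived state 'present') is shared by all ingroup taxa — unites the whole ingroup.
IV: derived state 'present' in C, S, and Y only — synapomorphy for {C, S, Y}.
V (derived state 'present') is unique to Y (autapomorphy; uninformative for grouping).
VI groups T and Y, which is incompatible with the clades supported by the remaining characters; treating it as convergent (homoplasy) costs fewer steps than any alternative tree.
Most parsimonious ingroup topology: (T,((C,Y),S)).
T is sister to the clade containing all other ingroup taxa, so it is the earliest-diverging (most basal) ingroup lineage.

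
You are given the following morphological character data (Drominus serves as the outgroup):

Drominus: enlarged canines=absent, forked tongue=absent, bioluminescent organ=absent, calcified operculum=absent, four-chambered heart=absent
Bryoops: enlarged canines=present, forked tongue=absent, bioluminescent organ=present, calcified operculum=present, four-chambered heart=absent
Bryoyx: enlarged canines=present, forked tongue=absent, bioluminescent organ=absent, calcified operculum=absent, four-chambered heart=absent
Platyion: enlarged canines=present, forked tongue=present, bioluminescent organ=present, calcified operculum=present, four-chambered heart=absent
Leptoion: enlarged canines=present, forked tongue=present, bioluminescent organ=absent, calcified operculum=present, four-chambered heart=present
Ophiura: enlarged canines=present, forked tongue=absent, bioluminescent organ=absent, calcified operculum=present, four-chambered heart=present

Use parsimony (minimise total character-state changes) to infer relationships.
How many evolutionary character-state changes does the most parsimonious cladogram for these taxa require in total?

6

The outgroup has state 'absent' for every character, so 'present' is the derived state throughout.
All ingroup taxa share the derived state 'present' for enlarged canines; it defines the ingroup but does not resolve relationships within it.
forked tongue (state 'present') occurs in Leptoion and Platyion but conflicts with the nesting implied by the other characters — most parsimoniously interpreted as homoplasy.
bioluminescent organ (derived state 'present') is shared by Bryoops and Platyion — a synapomorphy uniting that clade.
calcified operculum: derived state 'present' in Bryoops, Leptoion, Ophiura, and Platyion only — synapomorphy for {Bryoops, Leptoion, Ophiura, Platyion}.
four-chambered heart (derived state 'present') is shared by Leptoion and Ophiura — a synapomorphy uniting that clade.
Most parsimonious ingroup topology: (Bryoyx,((Leptoion,Ophiura),(Bryoops,Platyion))).
Changes per character on this tree: enlarged canines: 1; forked tongue: 2; bioluminescent organ: 1; calcified operculum: 1; four-chambered heart: 1.
Total = 6.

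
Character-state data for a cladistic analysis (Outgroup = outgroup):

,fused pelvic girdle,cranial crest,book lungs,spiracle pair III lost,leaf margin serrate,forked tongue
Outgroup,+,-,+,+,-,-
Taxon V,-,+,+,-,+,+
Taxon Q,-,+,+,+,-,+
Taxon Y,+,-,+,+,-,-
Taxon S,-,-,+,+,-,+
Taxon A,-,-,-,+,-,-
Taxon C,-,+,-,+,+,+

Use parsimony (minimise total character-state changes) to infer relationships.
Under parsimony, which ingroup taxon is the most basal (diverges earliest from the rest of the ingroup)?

Taxon Y

Character polarity is set by the outgroup: the derived state is whichever differs from the outgroup's state, so for fused pelvic girdle, book lungs, spiracle pair III lost the derived state is '-', and for the remaining characters it is '+'.
Only Taxon A, Taxon C, Taxon Q, Taxon S, and Taxon V show the derived state '-' for fused pelvic girdle, supporting them as a clade.
cranial crest: derived state '+' in Taxon C, Taxon Q, and Taxon V only — synapomorphy for {Taxon C, Taxon Q, Taxon V}.
book lungs (state '-') occurs in Taxon A and Taxon C but conflicts with the nesting implied by the other characters — most parsimoniously interpreted as homoplasy.
spiracle pair III lost: derived state '-' in Taxon V only — an autapomorphy, so it tells us nothing about relationships among taxa.
leaf margin serrate (derived state '+') is shared by Taxon C and Taxon V — a synapomorphy uniting that clade.
forked tongue (derived state '+') is shared by Taxon C, Taxon Q, Taxon S, and Taxon V — a synapomorphy uniting that clade.
Most parsimonious ingroup topology: (((((Taxon V,Taxon C),Taxon Q),Taxon S),Taxon A),Taxon Y).
Taxon Y is sister to the clade containing all other ingroup taxa, so it is the earliest-diverging (most basal) ingroup lineage.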